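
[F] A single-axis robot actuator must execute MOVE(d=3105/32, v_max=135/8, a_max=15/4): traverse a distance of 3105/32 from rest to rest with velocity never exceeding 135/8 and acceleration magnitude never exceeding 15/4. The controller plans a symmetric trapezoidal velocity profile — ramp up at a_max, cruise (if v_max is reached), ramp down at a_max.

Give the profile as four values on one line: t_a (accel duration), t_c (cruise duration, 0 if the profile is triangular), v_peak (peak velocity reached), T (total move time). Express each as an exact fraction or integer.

t_a=9/2 t_c=5/4 v_peak=135/8 T=41/4

vₘ²/aₘ = (135/8)²/(15/4) = 1215/16
3105/32 ≥ 1215/16 so v_max reached
t_a = (135/8)/(15/4) = 9/2; v_peak = 135/8
d_cruise = 3105/32 − 1215/16 = 675/32; t_c = (675/32)/(135/8) = 5/4
T = 2·9/2 + 5/4 = 41/4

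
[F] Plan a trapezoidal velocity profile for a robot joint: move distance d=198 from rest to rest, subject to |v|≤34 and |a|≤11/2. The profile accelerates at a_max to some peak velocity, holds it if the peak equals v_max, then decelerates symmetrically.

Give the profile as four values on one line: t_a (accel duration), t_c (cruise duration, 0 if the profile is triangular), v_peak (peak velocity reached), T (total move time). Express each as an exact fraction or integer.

(v_max)²/a_max = 34²/(11/2) = 2312/11
198 < 2312/11 so t_c = 0
v_peak = √(198·11/2) = √1089 = 33
t_a = 33/(11/2) = 6; t_c = 0
T = 2·6 = 12

t_a=6 t_c=0 v_peak=33 T=12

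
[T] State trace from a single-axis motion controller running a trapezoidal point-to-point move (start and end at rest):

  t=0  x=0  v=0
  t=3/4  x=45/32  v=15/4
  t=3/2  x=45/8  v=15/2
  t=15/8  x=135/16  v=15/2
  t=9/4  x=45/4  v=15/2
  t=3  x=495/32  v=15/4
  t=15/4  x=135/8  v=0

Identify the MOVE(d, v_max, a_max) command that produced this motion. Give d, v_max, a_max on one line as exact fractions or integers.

final state: t=15/4, x=135/8, v=0 → d = 135/8
a_max = (15/4−0)/(3/4−0) = 5
max v = 15/2 over t∈[3/2,9/4] → v_max = 15/2
check: 15/2·(3/2+3/4) = 135/8 ✓

d=135/8 v_max=15/2 a_max=5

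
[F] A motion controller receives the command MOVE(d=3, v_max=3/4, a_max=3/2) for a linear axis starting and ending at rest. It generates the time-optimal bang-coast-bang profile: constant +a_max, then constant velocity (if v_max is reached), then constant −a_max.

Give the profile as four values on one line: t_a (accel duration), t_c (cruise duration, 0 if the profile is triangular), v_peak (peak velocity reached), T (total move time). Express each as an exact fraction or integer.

t_a=1/2 t_c=7/2 v_peak=3/4 T=9/2

(v_max)²/a_max = (3/4)²/(3/2) = 3/8
3 ≥ 3/8 → trapezoidal
t_a = (3/4)/(3/2) = 1/2; v_peak = 3/4
d_cruise = 3 − 3/8 = 21/8; t_c = (21/8)/(3/4) = 7/2
T = 2·1/2 + 7/2 = 9/2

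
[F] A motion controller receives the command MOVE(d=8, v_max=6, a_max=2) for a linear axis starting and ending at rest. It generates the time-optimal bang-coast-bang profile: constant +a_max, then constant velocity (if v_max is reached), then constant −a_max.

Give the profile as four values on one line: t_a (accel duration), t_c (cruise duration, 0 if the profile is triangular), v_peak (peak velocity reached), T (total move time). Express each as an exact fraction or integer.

t_a=2 t_c=0 v_peak=4 T=4

(v_max)²/a_max = 6²/2 = 18
8 < 18 so t_c = 0
v_peak = √(8·2) = √16 = 4
t_a = 4/2 = 2; t_c = 0
T = 2·2 = 4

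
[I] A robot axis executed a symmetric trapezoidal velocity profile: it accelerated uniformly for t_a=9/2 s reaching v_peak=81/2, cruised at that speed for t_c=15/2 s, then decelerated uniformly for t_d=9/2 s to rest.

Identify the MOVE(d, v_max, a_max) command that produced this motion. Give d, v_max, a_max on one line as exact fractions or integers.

a_max = (81/2)/(9/2) = 9
d_a = ½·81/2·9/2 = 729/8; d_c = 81/2·15/2 = 1215/4
d = 2·729/8 + 1215/4 = 486
t_c = 15/2 > 0 → v_max = v_peak = 81/2

d=486 v_max=81/2 a_max=9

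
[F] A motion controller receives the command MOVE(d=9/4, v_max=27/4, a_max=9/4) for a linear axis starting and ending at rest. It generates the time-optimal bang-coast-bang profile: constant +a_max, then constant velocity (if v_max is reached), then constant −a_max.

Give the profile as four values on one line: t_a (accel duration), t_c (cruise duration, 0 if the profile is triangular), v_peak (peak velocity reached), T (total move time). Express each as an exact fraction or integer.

vₘ²/aₘ = (27/4)²/(9/4) = 81/4
9/4 < 81/4 → triangular
v_peak = √(9/4·9/4) = √(81/16) = 9/4
t_a = (9/4)/(9/4) = 1; t_c = 0
T = 2·1 = 2

t_a=1 t_c=0 v_peak=9/4 T=2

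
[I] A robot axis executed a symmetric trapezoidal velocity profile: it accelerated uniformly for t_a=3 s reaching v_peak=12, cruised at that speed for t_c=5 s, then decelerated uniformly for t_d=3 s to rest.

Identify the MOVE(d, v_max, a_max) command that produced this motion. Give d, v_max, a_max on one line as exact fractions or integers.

d=96 v_max=12 a_max=4

a_max = 12/3 = 4
d_a = ½·12·3 = 18; d_c = 12·5 = 60
d = 2·18 + 60 = 96
t_c = 5 > 0 so v_max = 12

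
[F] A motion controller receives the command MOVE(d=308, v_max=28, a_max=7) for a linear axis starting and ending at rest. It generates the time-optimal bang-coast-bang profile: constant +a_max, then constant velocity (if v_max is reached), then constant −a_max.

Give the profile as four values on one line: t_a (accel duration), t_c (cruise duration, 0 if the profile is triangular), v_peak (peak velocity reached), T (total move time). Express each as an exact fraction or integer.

vₘ²/aₘ = 28²/7 = 112
308 ≥ 112 so v_max reached
t_a = 28/7 = 4; v_peak = 28
d_cruise = 308 − 112 = 196; t_c = 196/28 = 7
T = 2·4 + 7 = 15

t_a=4 t_c=7 v_peak=28 T=15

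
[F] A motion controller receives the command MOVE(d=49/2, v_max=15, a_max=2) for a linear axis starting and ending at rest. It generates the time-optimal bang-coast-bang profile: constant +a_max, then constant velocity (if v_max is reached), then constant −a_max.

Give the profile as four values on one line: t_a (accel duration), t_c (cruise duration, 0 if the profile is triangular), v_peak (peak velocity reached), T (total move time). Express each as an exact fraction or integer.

v_max²/a_max = 15²/2 = 225/2
49/2 < 225/2 → triangular
v_peak = √(49/2·2) = √49 = 7
t_a = 7/2; t_c = 0
T = 2·7/2 = 7

t_a=7/2 t_c=0 v_peak=7 T=7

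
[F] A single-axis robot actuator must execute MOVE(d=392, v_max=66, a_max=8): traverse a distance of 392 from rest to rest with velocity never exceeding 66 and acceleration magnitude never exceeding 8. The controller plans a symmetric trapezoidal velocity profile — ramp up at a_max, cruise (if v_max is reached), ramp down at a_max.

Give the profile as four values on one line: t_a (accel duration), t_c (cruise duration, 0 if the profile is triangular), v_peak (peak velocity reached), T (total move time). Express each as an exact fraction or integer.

vₘ²/aₘ = 66²/8 = 1089/2
392 < 1089/2 → triangular
v_peak = √(392·8) = √3136 = 56
t_a = 56/8 = 7; t_c = 0
T = 2·7 = 14

t_a=7 t_c=0 v_peak=56 T=14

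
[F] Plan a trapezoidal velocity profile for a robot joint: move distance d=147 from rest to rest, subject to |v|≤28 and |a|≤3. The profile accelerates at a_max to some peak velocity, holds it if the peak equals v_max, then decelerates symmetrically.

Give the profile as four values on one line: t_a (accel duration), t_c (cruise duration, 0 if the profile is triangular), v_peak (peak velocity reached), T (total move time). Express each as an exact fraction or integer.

(v_max)²/a_max = 28²/3 = 784/3
147 < 784/3 ⇒ no cruise
v_peak = √(147·3) = √441 = 21
t_a = 21/3 = 7; t_c = 0
T = 2·7 = 14

t_a=7 t_c=0 v_peak=21 T=14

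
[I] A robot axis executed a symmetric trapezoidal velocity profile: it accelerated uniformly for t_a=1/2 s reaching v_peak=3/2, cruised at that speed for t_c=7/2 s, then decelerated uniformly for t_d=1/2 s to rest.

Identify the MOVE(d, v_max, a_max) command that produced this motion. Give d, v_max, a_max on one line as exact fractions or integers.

a_max = (3/2)/(1/2) = 3
d_a = ½·3/2·1/2 = 3/8; d_c = 3/2·7/2 = 21/4
d = 2·3/8 + 21/4 = 6
t_c = 7/2 > 0 ⇒ limit active, v_max = 3/2

d=6 v_max=3/2 a_max=3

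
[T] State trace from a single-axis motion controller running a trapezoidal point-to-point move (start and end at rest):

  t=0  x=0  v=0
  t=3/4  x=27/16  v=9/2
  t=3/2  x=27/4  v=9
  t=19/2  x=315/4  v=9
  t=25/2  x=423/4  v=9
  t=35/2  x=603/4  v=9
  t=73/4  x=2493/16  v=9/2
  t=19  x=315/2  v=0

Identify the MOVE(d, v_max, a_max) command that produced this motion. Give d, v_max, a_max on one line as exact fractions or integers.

final state: t=19, x=315/2, v=0 → d = 315/2
a_max = (9/2−0)/(3/4−0) = 6
max v = 9 over t∈[3/2,35/2] → v_max = 9
check: 9·(3/2+16) = 315/2 ✓

d=315/2 v_max=9 a_max=6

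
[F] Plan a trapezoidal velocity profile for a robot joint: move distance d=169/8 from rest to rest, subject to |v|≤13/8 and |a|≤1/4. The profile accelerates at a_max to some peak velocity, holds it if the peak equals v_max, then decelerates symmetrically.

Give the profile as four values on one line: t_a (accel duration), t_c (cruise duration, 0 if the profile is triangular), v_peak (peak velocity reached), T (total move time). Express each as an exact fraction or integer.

t_a=13/2 t_c=13/2 v_peak=13/8 T=39/2

vₘ²/aₘ = (13/8)²/(1/4) = 169/16
169/8 ≥ 169/16 → trapezoidal
t_a = (13/8)/(1/4) = 13/2; v_peak = 13/8
d_cruise = 169/8 − 169/16 = 169/16; t_c = (169/16)/(13/8) = 13/2
T = 2·13/2 + 13/2 = 39/2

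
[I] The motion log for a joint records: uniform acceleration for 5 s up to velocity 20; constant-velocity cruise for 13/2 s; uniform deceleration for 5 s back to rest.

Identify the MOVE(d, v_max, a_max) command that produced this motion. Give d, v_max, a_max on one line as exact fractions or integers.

a_max = 20/5 = 4
d_a = ½·20·5 = 50; d_c = 20·13/2 = 130
d = 2·50 + 130 = 230
t_c = 13/2 > 0 so v_max = 20

d=230 v_max=20 a_max=4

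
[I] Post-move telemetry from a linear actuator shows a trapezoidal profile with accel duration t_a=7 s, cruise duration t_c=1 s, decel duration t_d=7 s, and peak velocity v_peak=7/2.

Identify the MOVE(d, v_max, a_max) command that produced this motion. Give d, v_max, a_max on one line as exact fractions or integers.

a_max = (7/2)/7 = 1/2
d_a = ½·7/2·7 = 49/4; d_c = 7/2·1 = 7/2
d = 2·49/4 + 7/2 = 28
t_c = 1 > 0 so v_max = 7/2

d=28 v_max=7/2 a_max=1/2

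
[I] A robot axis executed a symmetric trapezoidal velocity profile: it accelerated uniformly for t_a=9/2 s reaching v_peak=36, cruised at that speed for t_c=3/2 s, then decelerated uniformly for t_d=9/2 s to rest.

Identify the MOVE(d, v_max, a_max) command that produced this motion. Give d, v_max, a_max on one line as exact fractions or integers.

a_max = 36/(9/2) = 8
d_a = ½·36·9/2 = 81; d_c = 36·3/2 = 54
d = 2·81 + 54 = 216
t_c = 3/2 > 0 → v_max = v_peak = 36

d=216 v_max=36 a_max=8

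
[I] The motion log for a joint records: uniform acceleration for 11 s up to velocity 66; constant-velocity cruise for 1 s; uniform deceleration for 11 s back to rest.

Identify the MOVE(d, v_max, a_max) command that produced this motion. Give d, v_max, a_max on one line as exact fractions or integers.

d=792 v_max=66 a_max=6

a_max = 66/11 = 6
d_a = ½·66·11 = 363; d_c = 66·1 = 66
d = 2·363 + 66 = 792
t_c = 1 > 0 ⇒ limit active, v_max = 66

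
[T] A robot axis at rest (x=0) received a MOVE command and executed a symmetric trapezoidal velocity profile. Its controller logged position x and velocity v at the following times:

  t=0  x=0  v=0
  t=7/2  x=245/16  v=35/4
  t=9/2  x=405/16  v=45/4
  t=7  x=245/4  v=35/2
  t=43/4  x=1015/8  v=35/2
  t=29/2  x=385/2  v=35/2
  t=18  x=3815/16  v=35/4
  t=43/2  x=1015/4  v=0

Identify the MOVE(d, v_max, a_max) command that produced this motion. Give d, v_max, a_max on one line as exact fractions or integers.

d=1015/4 v_max=35/2 a_max=5/2

final state: t=43/2, x=1015/4, v=0 → d = 1015/4
a_max = (35/4−0)/(7/2−0) = 5/2
max v = 35/2 over t∈[7,29/2] → v_max = 35/2
check: 35/2·(7+15/2) = 1015/4 ✓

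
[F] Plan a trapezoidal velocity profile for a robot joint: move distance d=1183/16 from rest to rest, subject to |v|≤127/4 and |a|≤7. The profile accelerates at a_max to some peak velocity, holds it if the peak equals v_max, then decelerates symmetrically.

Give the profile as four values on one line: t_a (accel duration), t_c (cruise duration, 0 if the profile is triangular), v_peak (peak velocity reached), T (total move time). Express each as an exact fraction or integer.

t_a=13/4 t_c=0 v_peak=91/4 T=13/2

v_max²/a_max = (127/4)²/7 = 16129/112
1183/16 < 16129/112 → triangular
v_peak = √(1183/16·7) = √(8281/16) = 91/4
t_a = (91/4)/7 = 13/4; t_c = 0
T = 2·13/4 = 13/2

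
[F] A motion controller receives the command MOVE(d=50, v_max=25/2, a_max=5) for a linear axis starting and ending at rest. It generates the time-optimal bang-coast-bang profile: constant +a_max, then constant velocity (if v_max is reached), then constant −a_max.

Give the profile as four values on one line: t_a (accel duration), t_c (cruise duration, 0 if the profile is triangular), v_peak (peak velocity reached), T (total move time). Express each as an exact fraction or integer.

vₘ²/aₘ = (25/2)²/5 = 125/4
50 ≥ 125/4 so v_max reached
t_a = (25/2)/5 = 5/2; v_peak = 25/2
d_cruise = 50 − 125/4 = 75/4; t_c = (75/4)/(25/2) = 3/2
T = 2·5/2 + 3/2 = 13/2

t_a=5/2 t_c=3/2 v_peak=25/2 T=13/2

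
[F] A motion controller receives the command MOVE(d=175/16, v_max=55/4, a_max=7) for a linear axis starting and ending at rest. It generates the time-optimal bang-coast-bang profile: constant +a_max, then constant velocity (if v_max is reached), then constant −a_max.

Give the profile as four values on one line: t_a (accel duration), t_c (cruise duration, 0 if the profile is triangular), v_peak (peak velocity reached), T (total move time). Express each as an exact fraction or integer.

vₘ²/aₘ = (55/4)²/7 = 3025/112
175/16 < 3025/112 → triangular
v_peak = √(175/16·7) = √(1225/16) = 35/4
t_a = (35/4)/7 = 5/4; t_c = 0
T = 2·5/4 = 5/2

t_a=5/4 t_c=0 v_peak=35/4 T=5/2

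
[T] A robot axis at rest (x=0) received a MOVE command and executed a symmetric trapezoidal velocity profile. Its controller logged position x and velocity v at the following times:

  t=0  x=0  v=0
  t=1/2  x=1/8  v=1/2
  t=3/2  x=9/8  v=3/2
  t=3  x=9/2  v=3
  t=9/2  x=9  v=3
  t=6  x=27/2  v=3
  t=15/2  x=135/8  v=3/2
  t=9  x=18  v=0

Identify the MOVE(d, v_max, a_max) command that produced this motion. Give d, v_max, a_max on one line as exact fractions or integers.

d=18 v_max=3 a_max=1

final state: t=9, x=18, v=0 → d = 18
a_max = (1/2−0)/(1/2−0) = 1
max v = 3 over t∈[3,6] → v_max = 3
check: 3·(3+3) = 18 ✓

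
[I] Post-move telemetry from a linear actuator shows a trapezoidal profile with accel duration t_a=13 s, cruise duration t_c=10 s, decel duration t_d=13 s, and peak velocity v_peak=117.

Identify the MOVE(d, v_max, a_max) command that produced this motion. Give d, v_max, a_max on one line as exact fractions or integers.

d=2691 v_max=117 a_max=9

a_max = 117/13 = 9
d_a = ½·117·13 = 1521/2; d_c = 117·10 = 1170
d = 2·1521/2 + 1170 = 2691
t_c = 10 > 0 → v_max = v_peak = 117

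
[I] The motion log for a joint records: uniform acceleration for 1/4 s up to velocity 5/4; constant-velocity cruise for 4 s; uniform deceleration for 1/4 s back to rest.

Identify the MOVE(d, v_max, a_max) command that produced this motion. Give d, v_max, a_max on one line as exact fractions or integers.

d=85/16 v_max=5/4 a_max=5

a_max = (5/4)/(1/4) = 5
d_a = ½·5/4·1/4 = 5/32; d_c = 5/4·4 = 5
d = 2·5/32 + 5 = 85/16
t_c = 4 > 0 so v_max = 5/4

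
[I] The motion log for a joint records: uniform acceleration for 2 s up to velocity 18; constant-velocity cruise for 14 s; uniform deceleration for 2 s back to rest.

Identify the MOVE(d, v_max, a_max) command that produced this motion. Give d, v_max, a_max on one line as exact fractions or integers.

a_max = 18/2 = 9
d_a = ½·18·2 = 18; d_c = 18·14 = 252
d = 2·18 + 252 = 288
t_c = 14 > 0 → v_max = v_peak = 18

d=288 v_max=18 a_max=9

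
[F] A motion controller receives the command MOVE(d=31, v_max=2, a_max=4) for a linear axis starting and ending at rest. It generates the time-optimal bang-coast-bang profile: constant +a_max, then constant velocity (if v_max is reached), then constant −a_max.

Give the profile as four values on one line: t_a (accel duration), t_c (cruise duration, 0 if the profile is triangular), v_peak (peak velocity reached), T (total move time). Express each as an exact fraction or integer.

t_a=1/2 t_c=15 v_peak=2 T=16

(v_max)²/a_max = 2²/4 = 1
31 ≥ 1 so v_max reached
t_a = 2/4 = 1/2; v_peak = 2
d_cruise = 31 − 1 = 30; t_c = 30/2 = 15
T = 2·1/2 + 15 = 16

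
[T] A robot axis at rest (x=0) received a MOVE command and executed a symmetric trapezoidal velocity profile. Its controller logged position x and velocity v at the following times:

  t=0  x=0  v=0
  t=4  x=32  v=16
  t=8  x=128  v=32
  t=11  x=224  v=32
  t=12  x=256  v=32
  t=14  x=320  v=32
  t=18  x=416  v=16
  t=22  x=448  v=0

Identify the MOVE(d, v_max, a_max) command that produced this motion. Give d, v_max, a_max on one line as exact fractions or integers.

final state: t=22, x=448, v=0 → d = 448
a_max = (16−0)/(4−0) = 4
max v = 32 over t∈[8,14] → v_max = 32
check: 32·(8+6) = 448 ✓

d=448 v_max=32 a_max=4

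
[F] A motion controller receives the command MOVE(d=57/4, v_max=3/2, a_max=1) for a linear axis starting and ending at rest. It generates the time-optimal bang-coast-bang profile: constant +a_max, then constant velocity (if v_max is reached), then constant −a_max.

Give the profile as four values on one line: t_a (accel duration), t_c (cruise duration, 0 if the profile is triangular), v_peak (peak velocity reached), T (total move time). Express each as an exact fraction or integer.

vₘ²/aₘ = (3/2)²/1 = 9/4
57/4 ≥ 9/4 ⇒ cruise phase
t_a = (3/2)/1 = 3/2; v_peak = 3/2
d_cruise = 57/4 − 9/4 = 12; t_c = 12/(3/2) = 8
T = 2·3/2 + 8 = 11

t_a=3/2 t_c=8 v_peak=3/2 T=11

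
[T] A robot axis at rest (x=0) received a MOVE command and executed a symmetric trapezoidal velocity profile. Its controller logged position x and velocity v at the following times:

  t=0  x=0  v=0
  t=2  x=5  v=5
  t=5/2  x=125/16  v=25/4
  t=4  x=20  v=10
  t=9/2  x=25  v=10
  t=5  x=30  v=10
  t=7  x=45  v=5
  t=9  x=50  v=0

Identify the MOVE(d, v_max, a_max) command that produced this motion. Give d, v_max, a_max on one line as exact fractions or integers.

final state: t=9, x=50, v=0 → d = 50
a_max = (5−0)/(2−0) = 5/2
max v = 10 over t∈[4,5] → v_max = 10
check: 10·(4+1) = 50 ✓

d=50 v_max=10 a_max=5/2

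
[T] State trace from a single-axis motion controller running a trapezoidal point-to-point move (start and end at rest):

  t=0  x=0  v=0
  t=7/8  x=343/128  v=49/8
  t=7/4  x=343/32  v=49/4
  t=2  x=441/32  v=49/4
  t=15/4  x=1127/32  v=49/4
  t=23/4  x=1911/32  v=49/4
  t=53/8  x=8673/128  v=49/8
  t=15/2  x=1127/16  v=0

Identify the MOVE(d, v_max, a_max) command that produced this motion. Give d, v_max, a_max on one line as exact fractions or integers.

d=1127/16 v_max=49/4 a_max=7

final state: t=15/2, x=1127/16, v=0 → d = 1127/16
a_max = (49/8−0)/(7/8−0) = 7
max v = 49/4 over t∈[7/4,23/4] → v_max = 49/4
check: 49/4·(7/4+4) = 1127/16 ✓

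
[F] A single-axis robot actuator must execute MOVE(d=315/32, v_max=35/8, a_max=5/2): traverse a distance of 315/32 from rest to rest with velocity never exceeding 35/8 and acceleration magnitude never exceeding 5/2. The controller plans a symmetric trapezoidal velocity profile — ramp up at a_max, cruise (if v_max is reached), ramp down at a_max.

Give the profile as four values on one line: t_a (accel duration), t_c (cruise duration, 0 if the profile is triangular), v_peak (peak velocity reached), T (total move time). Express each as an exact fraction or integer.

t_a=7/4 t_c=1/2 v_peak=35/8 T=4

(v_max)²/a_max = (35/8)²/(5/2) = 245/32
315/32 ≥ 245/32 → trapezoidal
t_a = (35/8)/(5/2) = 7/4; v_peak = 35/8
d_cruise = 315/32 − 245/32 = 35/16; t_c = (35/16)/(35/8) = 1/2
T = 2·7/4 + 1/2 = 4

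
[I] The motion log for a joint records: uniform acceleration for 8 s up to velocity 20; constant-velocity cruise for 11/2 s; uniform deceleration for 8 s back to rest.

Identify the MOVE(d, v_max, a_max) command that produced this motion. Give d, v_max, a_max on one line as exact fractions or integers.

a_max = 20/8 = 5/2
d_a = ½·20·8 = 80; d_c = 20·11/2 = 110
d = 2·80 + 110 = 270
t_c = 11/2 > 0 → v_max = v_peak = 20

d=270 v_max=20 a_max=5/2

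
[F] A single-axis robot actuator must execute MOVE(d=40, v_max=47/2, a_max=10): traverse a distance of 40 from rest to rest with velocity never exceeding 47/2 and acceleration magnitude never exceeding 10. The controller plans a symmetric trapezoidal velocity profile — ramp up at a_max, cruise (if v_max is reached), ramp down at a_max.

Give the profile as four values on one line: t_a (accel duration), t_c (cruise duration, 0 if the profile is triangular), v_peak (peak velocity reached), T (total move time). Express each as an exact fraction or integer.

t_a=2 t_c=0 v_peak=20 T=4

vₘ²/aₘ = (47/2)²/10 = 2209/40
40 < 2209/40 ⇒ no cruise
v_peak = √(40·10) = √400 = 20
t_a = 20/10 = 2; t_c = 0
T = 2·2 = 4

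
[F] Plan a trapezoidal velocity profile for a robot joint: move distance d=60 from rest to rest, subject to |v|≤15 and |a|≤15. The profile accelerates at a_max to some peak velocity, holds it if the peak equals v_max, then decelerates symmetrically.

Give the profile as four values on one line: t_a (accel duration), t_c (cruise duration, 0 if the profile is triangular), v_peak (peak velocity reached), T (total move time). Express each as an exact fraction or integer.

v_max²/a_max = 15²/15 = 15
60 ≥ 15 so v_max reached
t_a = 15/15 = 1; v_peak = 15
d_cruise = 60 − 15 = 45; t_c = 45/15 = 3
T = 2·1 + 3 = 5

t_a=1 t_c=3 v_peak=15 T=5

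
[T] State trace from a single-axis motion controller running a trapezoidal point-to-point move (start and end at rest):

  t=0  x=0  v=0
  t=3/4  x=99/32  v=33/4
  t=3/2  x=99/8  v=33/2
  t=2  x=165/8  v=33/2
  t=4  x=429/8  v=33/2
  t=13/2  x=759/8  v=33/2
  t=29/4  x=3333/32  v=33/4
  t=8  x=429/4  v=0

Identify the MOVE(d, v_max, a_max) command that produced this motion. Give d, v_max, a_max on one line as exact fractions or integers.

final state: t=8, x=429/4, v=0 → d = 429/4
a_max = (33/4−0)/(3/4−0) = 11
max v = 33/2 over t∈[3/2,13/2] → v_max = 33/2
check: 33/2·(3/2+5) = 429/4 ✓

d=429/4 v_max=33/2 a_max=11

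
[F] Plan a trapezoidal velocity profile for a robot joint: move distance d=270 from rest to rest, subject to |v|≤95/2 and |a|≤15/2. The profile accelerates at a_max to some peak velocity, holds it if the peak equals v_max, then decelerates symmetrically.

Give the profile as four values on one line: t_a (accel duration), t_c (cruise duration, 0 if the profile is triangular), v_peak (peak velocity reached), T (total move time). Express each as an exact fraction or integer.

vₘ²/aₘ = (95/2)²/(15/2) = 1805/6
270 < 1805/6 ⇒ no cruise
v_peak = √(270·15/2) = √2025 = 45
t_a = 45/(15/2) = 6; t_c = 0
T = 2·6 = 12

t_a=6 t_c=0 v_peak=45 T=12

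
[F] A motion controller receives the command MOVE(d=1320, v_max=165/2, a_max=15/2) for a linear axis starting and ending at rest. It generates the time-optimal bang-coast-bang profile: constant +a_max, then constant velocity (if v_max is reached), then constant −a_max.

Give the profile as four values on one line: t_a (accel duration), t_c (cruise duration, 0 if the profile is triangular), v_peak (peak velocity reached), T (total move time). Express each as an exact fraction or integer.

t_a=11 t_c=5 v_peak=165/2 T=27

vₘ²/aₘ = (165/2)²/(15/2) = 1815/2
1320 ≥ 1815/2 ⇒ cruise phase
t_a = (165/2)/(15/2) = 11; v_peak = 165/2
d_cruise = 1320 − 1815/2 = 825/2; t_c = (825/2)/(165/2) = 5
T = 2·11 + 5 = 27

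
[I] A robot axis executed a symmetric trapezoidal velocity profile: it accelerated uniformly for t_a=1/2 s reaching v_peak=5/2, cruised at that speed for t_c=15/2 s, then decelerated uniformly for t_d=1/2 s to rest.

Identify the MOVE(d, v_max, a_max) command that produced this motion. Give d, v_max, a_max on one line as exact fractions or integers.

d=20 v_max=5/2 a_max=5

a_max = (5/2)/(1/2) = 5
d_a = ½·5/2·1/2 = 5/8; d_c = 5/2·15/2 = 75/4
d = 2·5/8 + 75/4 = 20
t_c = 15/2 > 0 ⇒ limit active, v_max = 5/2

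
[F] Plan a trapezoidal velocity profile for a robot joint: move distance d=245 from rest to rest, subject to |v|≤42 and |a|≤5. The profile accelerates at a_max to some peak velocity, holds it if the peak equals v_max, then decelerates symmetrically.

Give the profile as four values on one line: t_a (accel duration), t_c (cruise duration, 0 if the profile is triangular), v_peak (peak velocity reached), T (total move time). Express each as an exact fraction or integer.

(v_max)²/a_max = 42²/5 = 1764/5
245 < 1764/5 ⇒ no cruise
v_peak = √(245·5) = √1225 = 35
t_a = 35/5 = 7; t_c = 0
T = 2·7 = 14

t_a=7 t_c=0 v_peak=35 T=14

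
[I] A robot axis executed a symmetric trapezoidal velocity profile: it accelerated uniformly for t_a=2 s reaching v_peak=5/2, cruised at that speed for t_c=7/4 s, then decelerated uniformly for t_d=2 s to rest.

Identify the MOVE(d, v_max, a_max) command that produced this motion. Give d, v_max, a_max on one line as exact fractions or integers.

d=75/8 v_max=5/2 a_max=5/4

a_max = (5/2)/2 = 5/4
d_a = ½·5/2·2 = 5/2; d_c = 5/2·7/4 = 35/8
d = 2·5/2 + 35/8 = 75/8
t_c = 7/4 > 0 ⇒ limit active, v_max = 5/2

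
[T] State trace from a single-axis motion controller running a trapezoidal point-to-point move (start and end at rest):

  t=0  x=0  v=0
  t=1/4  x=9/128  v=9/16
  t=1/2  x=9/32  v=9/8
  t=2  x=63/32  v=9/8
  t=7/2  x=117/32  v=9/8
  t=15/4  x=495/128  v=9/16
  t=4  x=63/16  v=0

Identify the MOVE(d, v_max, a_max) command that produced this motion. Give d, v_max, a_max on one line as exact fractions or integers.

final state: t=4, x=63/16, v=0 → d = 63/16
a_max = (9/16−0)/(1/4−0) = 9/4
max v = 9/8 over t∈[1/2,7/2] → v_max = 9/8
check: 9/8·(1/2+3) = 63/16 ✓

d=63/16 v_max=9/8 a_max=9/4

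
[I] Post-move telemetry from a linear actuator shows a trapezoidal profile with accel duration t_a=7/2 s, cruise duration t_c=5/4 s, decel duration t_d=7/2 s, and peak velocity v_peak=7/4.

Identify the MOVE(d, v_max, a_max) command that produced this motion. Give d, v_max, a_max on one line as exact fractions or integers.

a_max = (7/4)/(7/2) = 1/2
d_a = ½·7/4·7/2 = 49/16; d_c = 7/4·5/4 = 35/16
d = 2·49/16 + 35/16 = 133/16
t_c = 5/4 > 0 → v_max = v_peak = 7/4

d=133/16 v_max=7/4 a_max=1/2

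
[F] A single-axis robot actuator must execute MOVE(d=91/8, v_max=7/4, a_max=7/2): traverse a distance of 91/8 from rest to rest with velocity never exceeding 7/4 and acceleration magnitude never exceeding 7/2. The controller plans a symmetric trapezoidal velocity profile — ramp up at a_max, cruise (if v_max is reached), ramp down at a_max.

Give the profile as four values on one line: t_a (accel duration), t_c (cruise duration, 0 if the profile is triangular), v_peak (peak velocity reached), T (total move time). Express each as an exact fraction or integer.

(v_max)²/a_max = (7/4)²/(7/2) = 7/8
91/8 ≥ 7/8 → trapezoidal
t_a = (7/4)/(7/2) = 1/2; v_peak = 7/4
d_cruise = 91/8 − 7/8 = 21/2; t_c = (21/2)/(7/4) = 6
T = 2·1/2 + 6 = 7

t_a=1/2 t_c=6 v_peak=7/4 T=7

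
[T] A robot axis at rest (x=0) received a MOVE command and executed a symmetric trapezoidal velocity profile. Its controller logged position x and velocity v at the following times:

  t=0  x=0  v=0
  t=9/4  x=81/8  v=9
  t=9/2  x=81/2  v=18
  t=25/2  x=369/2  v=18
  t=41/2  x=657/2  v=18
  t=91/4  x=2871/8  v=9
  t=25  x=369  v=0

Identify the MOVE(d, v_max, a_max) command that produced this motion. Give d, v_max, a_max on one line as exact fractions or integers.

d=369 v_max=18 a_max=4

final state: t=25, x=369, v=0 → d = 369
a_max = (9−0)/(9/4−0) = 4
max v = 18 over t∈[9/2,41/2] → v_max = 18
check: 18·(9/2+16) = 369 ✓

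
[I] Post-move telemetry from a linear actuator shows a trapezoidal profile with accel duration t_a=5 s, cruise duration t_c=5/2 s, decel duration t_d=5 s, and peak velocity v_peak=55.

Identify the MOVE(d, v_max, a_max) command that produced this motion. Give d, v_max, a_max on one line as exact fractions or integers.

a_max = 55/5 = 11
d_a = ½·55·5 = 275/2; d_c = 55·5/2 = 275/2
d = 2·275/2 + 275/2 = 825/2
t_c = 5/2 > 0 so v_max = 55

d=825/2 v_max=55 a_max=11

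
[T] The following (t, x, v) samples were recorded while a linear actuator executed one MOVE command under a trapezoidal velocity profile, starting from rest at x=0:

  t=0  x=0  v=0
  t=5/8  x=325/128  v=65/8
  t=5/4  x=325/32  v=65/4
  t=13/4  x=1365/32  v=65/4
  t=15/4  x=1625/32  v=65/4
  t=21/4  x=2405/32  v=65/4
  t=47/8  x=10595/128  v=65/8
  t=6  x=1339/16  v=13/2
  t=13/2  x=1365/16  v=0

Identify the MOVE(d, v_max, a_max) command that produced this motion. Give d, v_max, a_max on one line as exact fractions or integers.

final state: t=13/2, x=1365/16, v=0 → d = 1365/16
a_max = (65/8−0)/(5/8−0) = 13
max v = 65/4 over t∈[5/4,21/4] → v_max = 65/4
check: 65/4·(5/4+4) = 1365/16 ✓

d=1365/16 v_max=65/4 a_max=13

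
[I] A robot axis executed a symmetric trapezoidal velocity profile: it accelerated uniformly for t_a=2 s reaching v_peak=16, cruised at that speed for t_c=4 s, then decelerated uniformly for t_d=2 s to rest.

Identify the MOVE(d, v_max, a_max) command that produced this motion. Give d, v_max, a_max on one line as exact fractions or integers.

d=96 v_max=16 a_max=8

a_max = 16/2 = 8
d_a = ½·16·2 = 16; d_c = 16·4 = 64
d = 2·16 + 64 = 96
t_c = 4 > 0 so v_max = 16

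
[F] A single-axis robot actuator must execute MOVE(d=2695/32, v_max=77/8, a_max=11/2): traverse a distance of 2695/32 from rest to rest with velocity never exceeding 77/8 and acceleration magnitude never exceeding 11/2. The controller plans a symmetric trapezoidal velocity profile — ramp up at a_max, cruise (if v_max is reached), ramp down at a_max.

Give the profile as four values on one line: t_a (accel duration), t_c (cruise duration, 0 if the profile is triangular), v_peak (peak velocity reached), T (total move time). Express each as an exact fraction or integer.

t_a=7/4 t_c=7 v_peak=77/8 T=21/2

vₘ²/aₘ = (77/8)²/(11/2) = 539/32
2695/32 ≥ 539/32 → trapezoidal
t_a = (77/8)/(11/2) = 7/4; v_peak = 77/8
d_cruise = 2695/32 − 539/32 = 539/8; t_c = (539/8)/(77/8) = 7
T = 2·7/4 + 7 = 21/2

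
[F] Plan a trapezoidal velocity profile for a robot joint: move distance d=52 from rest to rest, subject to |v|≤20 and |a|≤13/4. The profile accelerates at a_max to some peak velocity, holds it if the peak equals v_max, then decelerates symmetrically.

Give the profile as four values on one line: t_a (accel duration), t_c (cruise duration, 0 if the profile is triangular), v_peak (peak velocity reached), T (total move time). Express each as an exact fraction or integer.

vₘ²/aₘ = 20²/(13/4) = 1600/13
52 < 1600/13 → triangular
v_peak = √(52·13/4) = √169 = 13
t_a = 13/(13/4) = 4; t_c = 0
T = 2·4 = 8

t_a=4 t_c=0 v_peak=13 T=8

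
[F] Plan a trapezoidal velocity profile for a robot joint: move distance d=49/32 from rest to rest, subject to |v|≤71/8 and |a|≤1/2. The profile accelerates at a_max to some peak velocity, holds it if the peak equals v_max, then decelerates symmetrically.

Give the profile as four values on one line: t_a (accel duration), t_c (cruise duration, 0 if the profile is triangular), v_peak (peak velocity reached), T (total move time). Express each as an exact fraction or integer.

v_max²/a_max = (71/8)²/(1/2) = 5041/32
49/32 < 5041/32 → triangular
v_peak = √(49/32·1/2) = √(49/64) = 7/8
t_a = (7/8)/(1/2) = 7/4; t_c = 0
T = 2·7/4 = 7/2

t_a=7/4 t_c=0 v_peak=7/8 T=7/2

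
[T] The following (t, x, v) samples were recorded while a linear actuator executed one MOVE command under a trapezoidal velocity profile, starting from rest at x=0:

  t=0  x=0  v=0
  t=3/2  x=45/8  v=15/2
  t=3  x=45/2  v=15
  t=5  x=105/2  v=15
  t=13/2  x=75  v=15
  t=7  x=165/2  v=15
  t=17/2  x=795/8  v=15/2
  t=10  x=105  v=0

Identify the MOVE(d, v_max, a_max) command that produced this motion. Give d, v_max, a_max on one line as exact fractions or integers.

final state: t=10, x=105, v=0 → d = 105
a_max = (15/2−0)/(3/2−0) = 5
max v = 15 over t∈[3,7] → v_max = 15
check: 15·(3+4) = 105 ✓

d=105 v_max=15 a_max=5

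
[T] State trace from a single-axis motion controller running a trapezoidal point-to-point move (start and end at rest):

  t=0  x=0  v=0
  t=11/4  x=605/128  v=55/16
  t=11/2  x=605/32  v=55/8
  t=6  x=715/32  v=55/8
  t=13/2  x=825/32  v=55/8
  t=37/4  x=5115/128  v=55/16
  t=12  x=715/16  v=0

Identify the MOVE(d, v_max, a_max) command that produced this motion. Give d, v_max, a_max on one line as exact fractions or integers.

d=715/16 v_max=55/8 a_max=5/4

final state: t=12, x=715/16, v=0 → d = 715/16
a_max = (55/16−0)/(11/4−0) = 5/4
max v = 55/8 over t∈[11/2,13/2] → v_max = 55/8
check: 55/8·(11/2+1) = 715/16 ✓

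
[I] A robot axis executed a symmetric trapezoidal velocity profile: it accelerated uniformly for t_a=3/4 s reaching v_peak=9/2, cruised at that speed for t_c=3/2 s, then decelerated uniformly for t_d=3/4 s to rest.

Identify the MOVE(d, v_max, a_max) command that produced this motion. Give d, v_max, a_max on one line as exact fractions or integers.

a_max = (9/2)/(3/4) = 6
d_a = ½·9/2·3/4 = 27/16; d_c = 9/2·3/2 = 27/4
d = 2·27/16 + 27/4 = 81/8
t_c = 3/2 > 0 so v_max = 9/2

d=81/8 v_max=9/2 a_max=6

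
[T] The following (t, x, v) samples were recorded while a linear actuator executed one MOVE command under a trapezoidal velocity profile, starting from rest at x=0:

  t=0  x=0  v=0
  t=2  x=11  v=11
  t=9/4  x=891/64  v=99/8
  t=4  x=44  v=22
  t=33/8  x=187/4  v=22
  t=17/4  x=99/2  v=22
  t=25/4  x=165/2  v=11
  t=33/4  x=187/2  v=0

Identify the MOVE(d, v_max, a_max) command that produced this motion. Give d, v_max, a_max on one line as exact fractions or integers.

d=187/2 v_max=22 a_max=11/2

final state: t=33/4, x=187/2, v=0 → d = 187/2
a_max = (11−0)/(2−0) = 11/2
max v = 22 over t∈[4,17/4] → v_max = 22
check: 22·(4+1/4) = 187/2 ✓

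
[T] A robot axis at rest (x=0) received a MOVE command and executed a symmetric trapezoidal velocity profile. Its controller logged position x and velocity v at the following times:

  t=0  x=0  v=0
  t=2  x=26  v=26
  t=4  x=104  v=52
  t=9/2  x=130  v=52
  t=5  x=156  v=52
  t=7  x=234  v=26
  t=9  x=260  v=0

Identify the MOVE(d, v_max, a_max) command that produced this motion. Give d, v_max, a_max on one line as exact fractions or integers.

final state: t=9, x=260, v=0 → d = 260
a_max = (26−0)/(2−0) = 13
max v = 52 over t∈[4,5] → v_max = 52
check: 52·(4+1) = 260 ✓

d=260 v_max=52 a_max=13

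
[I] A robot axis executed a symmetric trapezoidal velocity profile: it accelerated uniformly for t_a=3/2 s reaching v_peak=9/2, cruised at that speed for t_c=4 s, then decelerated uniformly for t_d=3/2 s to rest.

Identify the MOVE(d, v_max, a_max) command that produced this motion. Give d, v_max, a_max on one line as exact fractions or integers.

d=99/4 v_max=9/2 a_max=3

a_max = (9/2)/(3/2) = 3
d_a = ½·9/2·3/2 = 27/8; d_c = 9/2·4 = 18
d = 2·27/8 + 18 = 99/4
t_c = 4 > 0 ⇒ limit active, v_max = 9/2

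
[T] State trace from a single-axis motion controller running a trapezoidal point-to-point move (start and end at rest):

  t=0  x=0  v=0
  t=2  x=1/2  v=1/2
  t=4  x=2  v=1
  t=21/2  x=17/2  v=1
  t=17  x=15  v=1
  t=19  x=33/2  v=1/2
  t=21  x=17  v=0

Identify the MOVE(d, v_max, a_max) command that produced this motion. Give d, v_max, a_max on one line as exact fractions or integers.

final state: t=21, x=17, v=0 → d = 17
a_max = (1/2−0)/(2−0) = 1/4
max v = 1 over t∈[4,17] → v_max = 1
check: 1·(4+13) = 17 ✓

d=17 v_max=1 a_max=1/4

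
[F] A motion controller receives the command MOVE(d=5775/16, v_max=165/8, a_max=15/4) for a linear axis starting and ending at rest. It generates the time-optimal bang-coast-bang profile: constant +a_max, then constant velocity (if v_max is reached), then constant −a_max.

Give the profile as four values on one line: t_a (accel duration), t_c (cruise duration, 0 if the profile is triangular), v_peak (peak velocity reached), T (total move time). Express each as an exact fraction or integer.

t_a=11/2 t_c=12 v_peak=165/8 T=23

v_max²/a_max = (165/8)²/(15/4) = 1815/16
5775/16 ≥ 1815/16 ⇒ cruise phase
t_a = (165/8)/(15/4) = 11/2; v_peak = 165/8
d_cruise = 5775/16 − 1815/16 = 495/2; t_c = (495/2)/(165/8) = 12
T = 2·11/2 + 12 = 23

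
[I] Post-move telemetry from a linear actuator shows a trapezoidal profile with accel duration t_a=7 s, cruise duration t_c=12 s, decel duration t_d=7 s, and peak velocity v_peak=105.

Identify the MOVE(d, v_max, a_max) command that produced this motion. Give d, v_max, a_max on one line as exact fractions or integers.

d=1995 v_max=105 a_max=15

a_max = 105/7 = 15
d_a = ½·105·7 = 735/2; d_c = 105·12 = 1260
d = 2·735/2 + 1260 = 1995
t_c = 12 > 0 so v_max = 105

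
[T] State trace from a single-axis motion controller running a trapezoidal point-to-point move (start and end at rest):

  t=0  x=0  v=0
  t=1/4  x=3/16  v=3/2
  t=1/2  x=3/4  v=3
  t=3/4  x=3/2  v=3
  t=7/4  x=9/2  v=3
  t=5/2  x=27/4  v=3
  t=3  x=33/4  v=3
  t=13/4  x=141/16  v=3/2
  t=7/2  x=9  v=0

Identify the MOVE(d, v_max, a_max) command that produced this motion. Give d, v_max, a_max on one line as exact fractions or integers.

d=9 v_max=3 a_max=6

final state: t=7/2, x=9, v=0 → d = 9
a_max = (3/2−0)/(1/4−0) = 6
max v = 3 over t∈[1/2,3] → v_max = 3
check: 3·(1/2+5/2) = 9 ✓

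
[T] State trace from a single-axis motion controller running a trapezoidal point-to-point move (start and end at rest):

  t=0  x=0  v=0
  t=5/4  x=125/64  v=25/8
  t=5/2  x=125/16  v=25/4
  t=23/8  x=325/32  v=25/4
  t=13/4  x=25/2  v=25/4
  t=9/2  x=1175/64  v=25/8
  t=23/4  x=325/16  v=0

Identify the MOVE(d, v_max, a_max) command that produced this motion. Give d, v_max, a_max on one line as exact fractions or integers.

d=325/16 v_max=25/4 a_max=5/2

final state: t=23/4, x=325/16, v=0 → d = 325/16
a_max = (25/8−0)/(5/4−0) = 5/2
max v = 25/4 over t∈[5/2,13/4] → v_max = 25/4
check: 25/4·(5/2+3/4) = 325/16 ✓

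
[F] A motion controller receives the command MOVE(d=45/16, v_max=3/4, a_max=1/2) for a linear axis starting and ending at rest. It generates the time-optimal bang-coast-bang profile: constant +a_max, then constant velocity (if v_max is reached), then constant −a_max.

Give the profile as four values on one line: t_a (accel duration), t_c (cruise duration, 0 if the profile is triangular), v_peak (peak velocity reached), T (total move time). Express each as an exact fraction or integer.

t_a=3/2 t_c=9/4 v_peak=3/4 T=21/4

v_max²/a_max = (3/4)²/(1/2) = 9/8
45/16 ≥ 9/8 so v_max reached
t_a = (3/4)/(1/2) = 3/2; v_peak = 3/4
d_cruise = 45/16 − 9/8 = 27/16; t_c = (27/16)/(3/4) = 9/4
T = 2·3/2 + 9/4 = 21/4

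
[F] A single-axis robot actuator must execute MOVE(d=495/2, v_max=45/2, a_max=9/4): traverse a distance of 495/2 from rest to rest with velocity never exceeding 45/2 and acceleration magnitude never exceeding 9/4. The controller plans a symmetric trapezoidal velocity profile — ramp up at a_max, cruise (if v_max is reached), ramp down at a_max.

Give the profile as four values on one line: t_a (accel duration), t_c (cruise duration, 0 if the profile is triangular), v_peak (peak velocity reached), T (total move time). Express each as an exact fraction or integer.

(v_max)²/a_max = (45/2)²/(9/4) = 225
495/2 ≥ 225 ⇒ cruise phase
t_a = (45/2)/(9/4) = 10; v_peak = 45/2
d_cruise = 495/2 − 225 = 45/2; t_c = (45/2)/(45/2) = 1
T = 2·10 + 1 = 21

t_a=10 t_c=1 v_peak=45/2 T=21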